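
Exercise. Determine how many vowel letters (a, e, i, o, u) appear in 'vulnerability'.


Vowels in 'vulnerability': u, e, a, i, i = 5 vowels.

5


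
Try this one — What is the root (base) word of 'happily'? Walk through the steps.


Remove suffix '-ly' from 'happily' to get root 'happy'.

happy


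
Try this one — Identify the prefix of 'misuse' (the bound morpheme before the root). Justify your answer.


The word 'misuse' = 'mis' (prefix) + 'use' (root). The prefix is 'mis'.

mis


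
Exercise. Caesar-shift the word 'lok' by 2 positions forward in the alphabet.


Shift each letter by 2: l -> n, o -> q, k -> m. Result: 'nqm'.

nqm


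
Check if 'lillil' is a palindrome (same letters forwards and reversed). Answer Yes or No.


Forward: 'lillil'
Reversed: 'lillil'
They are identical.

Yes


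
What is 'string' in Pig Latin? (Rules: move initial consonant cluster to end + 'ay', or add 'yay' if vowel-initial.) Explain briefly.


'string': move consonant cluster 'str' to end and add 'ay': 'ingstray'.

ingstray


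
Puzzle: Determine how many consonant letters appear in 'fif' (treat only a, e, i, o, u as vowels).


Consonants in 'fif': f, f = 2 consonants.

2


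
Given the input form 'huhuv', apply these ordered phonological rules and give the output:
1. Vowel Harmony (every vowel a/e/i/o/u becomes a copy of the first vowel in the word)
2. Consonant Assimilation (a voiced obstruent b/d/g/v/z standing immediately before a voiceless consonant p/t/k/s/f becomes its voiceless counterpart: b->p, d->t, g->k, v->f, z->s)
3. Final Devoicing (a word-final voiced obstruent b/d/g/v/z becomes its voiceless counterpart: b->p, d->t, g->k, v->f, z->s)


Starting form: 'huhuv'
Rule 1: Vowel Harmony: all vowels already match. No change.
Rule 2: Consonant Assimilation: no voiced obstruent (b/d/g/v/z) stands immediately before a voiceless consonant (p/t/k/s/f). No change.
Rule 3: Final Devoicing: word-final voiced obstruent 'v' becomes voiceless 'f'. 'huhuv' -> 'huhuf'
Final form: 'huhuf'

huhuf


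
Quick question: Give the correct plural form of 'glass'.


Apply rule: Add -es (sibilant/fricative ending). 'glass' becomes 'glasses'.

glasses


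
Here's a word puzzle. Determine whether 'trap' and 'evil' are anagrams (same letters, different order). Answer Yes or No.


Sorted letters of 'trap': 'aprt'
Sorted letters of 'evil': 'eilv'
They do not match.

No


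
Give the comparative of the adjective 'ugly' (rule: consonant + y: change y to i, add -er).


Apply comparative formation (consonant + y: change y to i, add -er): 'ugly' -> 'uglier'.

uglier


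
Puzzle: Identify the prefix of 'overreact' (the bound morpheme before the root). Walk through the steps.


The word 'overreact' = 'over' (prefix) + 'react' (root). The prefix is 'over'.

over


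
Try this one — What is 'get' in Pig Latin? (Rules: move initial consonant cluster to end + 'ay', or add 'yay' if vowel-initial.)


'get': move consonant cluster 'g' to end and add 'ay': 'etgay'.

etgay


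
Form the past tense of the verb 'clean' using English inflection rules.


Apply rule: Add -ed. 'clean' becomes 'cleaned'.

cleaned


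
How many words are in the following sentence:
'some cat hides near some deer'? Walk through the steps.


Split into words: some | cat | hides | near | some | deer = 6 words.

6


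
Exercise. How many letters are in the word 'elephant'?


Spell out 'elephant' and number each letter: e(1), l(2), e(3), p(4), h(5), a(6), n(7), t(8). Total: 8 letters.

8


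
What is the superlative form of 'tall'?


Apply superlative formation (add -est): 'tall' -> 'tallest'.

tallest


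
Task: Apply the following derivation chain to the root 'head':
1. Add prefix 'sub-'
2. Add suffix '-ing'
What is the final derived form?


Step 1: Add prefix 'sub-' to 'head' = 'subhead'
Step 2: Add suffix '-ing' to 'subhead' = 'subheading'

subheading


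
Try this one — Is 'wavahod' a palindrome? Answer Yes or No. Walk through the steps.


Forward: 'wavahod'
Reversed: 'dohavaw'
They differ.

No


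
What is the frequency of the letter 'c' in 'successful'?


Letter 'c' in 'successful': found at position(s) 3, 4 = 2 occurrence(s).

2


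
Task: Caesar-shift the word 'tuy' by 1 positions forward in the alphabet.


Shift each letter by 1: t -> u, u -> v, y -> z. Result: 'uvz'.

uvz


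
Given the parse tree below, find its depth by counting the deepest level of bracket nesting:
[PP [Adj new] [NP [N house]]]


Count bracket nesting levels:
'[' at pos 0: depth = 1
'[' at pos 4: depth = 2
'[' at pos 14: depth = 2
'[' at pos 18: depth = 3
Maximum depth reached: 3

3


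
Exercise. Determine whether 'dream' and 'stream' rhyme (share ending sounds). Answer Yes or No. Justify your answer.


Rime (stressed vowel + following sounds) of 'dream': -eam = /iːm/
Rime of 'stream': -eam = /iːm/
/iːm/ and /iːm/ are the same ending sound, so the words rhyme.

Yes


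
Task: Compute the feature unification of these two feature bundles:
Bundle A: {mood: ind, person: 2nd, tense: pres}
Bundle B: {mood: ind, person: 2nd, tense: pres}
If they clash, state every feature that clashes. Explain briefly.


Compare features:
mood: A=ind vs B=ind -> unified: ind
person: A=2nd vs B=2nd -> unified: 2nd
tense: A=pres vs B=pres -> unified: pres
No clashes found.

Unified: {mood: ind, person: 2nd, tense: pres}


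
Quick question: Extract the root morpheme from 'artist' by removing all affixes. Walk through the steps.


Remove suffix '-ist' from 'artist' to get root 'art'.

art


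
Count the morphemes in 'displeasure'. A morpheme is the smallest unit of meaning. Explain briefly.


Decomposition: dis- (prefix) + please (root) + -ure (suffix) = 3 morpheme(s)

3 morphemes


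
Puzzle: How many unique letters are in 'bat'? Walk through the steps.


Unique letters in 'bat': {a, b, t} = 3 distinct letters.

3


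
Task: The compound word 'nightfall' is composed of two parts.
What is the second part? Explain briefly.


Split 'nightfall' into 'night' + 'fall'. The second part is 'fall'.

fall


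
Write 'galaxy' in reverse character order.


Reverse 'galaxy' character by character: 'yxalag'.

yxalag


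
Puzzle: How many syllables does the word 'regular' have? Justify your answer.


Break 'regular' into syllables: reg-u-lar -> reg | u | lar = 3 syllables

3 syllables


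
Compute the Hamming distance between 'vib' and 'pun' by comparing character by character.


Alignment:
Position 1: 'v' vs 'p' = DIFFER
Position 2: 'i' vs 'u' = DIFFER
Position 3: 'b' vs 'n' = DIFFER
Total differences: 3

3


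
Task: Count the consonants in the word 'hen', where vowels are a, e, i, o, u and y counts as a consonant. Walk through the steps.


Consonants in 'hen': h, n = 2 consonants.

2


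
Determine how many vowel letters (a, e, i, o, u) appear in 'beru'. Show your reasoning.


Vowels in 'beru': e, u = 2 vowels.

2


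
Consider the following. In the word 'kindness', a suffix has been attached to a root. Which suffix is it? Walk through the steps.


The word 'kindness' = 'kind' (root) + '-ness' (suffix). The suffix is '-ness'.

ness


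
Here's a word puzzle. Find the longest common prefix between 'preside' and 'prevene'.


Compare from the start: 3 characters match: 'pre'. Mismatch at position 4: 's' vs 'v'.

pre


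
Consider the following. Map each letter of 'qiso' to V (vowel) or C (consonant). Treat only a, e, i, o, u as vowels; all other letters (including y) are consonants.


Letter mapping: q = C, i = V, s = C, o = V.

CVCV


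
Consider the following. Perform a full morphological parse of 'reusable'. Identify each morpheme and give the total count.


Step 1: Identify prefix: 're' (meaning: again)
Step 2: Identify root: 'use'
Step 3: Identify suffix(es): 'able'
Decomposition: re- (prefix: again) + use (root) + -able (suffix: capable of)
Total morphemes: 3

3 morphemes (re- (prefix: again) + use (root) + -able (suffix: capable of))


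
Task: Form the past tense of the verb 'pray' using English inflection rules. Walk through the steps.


Apply rule: Add -ed. 'pray' becomes 'prayed'.

prayed


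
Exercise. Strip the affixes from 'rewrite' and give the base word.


Remove prefix 're' from 'rewrite' to get root 'write'.

write


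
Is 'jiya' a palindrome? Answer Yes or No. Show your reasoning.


Forward: 'jiya'
Reversed: 'ayij'
They differ.

No


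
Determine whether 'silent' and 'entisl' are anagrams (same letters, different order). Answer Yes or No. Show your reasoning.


Sorted letters of 'silent': 'eilnst'
Sorted letters of 'entisl': 'eilnst'
They match.

Yes


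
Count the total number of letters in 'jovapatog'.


Spell out 'jovapatog' and number each letter: j(1), o(2), v(3), a(4), p(5), a(6), t(7), o(8), g(9). Total: 9 letters.

9


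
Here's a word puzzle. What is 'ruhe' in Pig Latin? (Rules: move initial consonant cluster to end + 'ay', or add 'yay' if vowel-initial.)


'ruhe': move consonant cluster 'r' to end and add 'ay': 'uheray'.

uheray


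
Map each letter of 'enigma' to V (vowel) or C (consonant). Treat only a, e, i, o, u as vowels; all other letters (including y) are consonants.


Letter mapping: e = V, n = C, i = V, g = C, m = C, a = V.

VCVCCV


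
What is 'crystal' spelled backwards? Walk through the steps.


Reverse 'crystal' character by character: 'latsyrc'.

latsyrc


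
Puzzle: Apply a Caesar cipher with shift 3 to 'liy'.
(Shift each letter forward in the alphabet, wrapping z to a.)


Shift each letter by 3: l -> o, i -> l, y -> b. Result: 'olb'.

olb


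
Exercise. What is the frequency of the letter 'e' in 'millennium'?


Letter 'e' in 'millennium': found at position(s) 5 = 1 occurrence(s).

1


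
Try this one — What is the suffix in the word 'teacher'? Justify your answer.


The word 'teacher' = 'teach' (root) + '-er' (suffix). The suffix is '-er'.

er


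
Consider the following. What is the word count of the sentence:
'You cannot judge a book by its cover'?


Split into words: You | cannot | judge | a | book | by | its | cover = 8 words.

8


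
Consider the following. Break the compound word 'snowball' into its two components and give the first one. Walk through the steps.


Split 'snowball' into 'snow' + 'ball'. The first part is 'snow'.

snow


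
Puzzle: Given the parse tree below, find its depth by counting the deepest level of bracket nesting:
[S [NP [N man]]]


Count bracket nesting levels:
'[' at pos 0: depth = 1
'[' at pos 3: depth = 2
'[' at pos 7: depth = 3
Maximum depth reached: 3

3


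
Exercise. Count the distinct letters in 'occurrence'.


Unique letters in 'occurrence': {c, e, n, o, r, u} = 6 distinct letters.

6


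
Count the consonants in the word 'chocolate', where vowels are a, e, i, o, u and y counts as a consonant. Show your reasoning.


Consonants in 'chocolate': c, h, c, l, t = 5 consonants.

5


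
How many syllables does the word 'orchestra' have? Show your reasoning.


Break 'orchestra' into syllables: or-ches-tra -> or | ches | tra = 3 syllables

3 syllables


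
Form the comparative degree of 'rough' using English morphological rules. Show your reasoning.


Apply comparative formation (add -er): 'rough' -> 'rougher'.

rougher


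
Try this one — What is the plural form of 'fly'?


Apply rule: Change -y to -ies (consonant + y). 'fly' becomes 'flies'.

flies


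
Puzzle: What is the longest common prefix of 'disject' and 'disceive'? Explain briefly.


Compare from the start: 3 characters match: 'dis'. Mismatch at position 4: 'j' vs 'c'.

dis


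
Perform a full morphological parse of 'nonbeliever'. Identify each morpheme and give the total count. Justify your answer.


Step 1: Identify prefix: 'non' (meaning: not)
Step 2: Identify root: 'believe'
Step 3: Identify suffix(es): 'er'
Decomposition: non- (prefix: not) + believe (root) + -er (suffix: one who)
Total morphemes: 3

3 morphemes (non- (prefix: not) + believe (root) + -er (suffix: one who))


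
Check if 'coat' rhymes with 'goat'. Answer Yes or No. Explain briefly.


Rime (stressed vowel + following sounds) of 'coat': -oat = /oʊt/
Rime of 'goat': -oat = /oʊt/
/oʊt/ and /oʊt/ are the same ending sound, so the words rhyme.

Yes


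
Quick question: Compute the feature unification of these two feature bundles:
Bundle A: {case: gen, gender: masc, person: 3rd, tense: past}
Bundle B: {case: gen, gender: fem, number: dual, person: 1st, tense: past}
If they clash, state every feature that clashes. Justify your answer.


Compare features:
case: A=gen vs B=gen -> unified: gen
gender: A=masc vs B=fem -> CLASH
number: A=_ vs B=dual -> unified: dual
person: A=3rd vs B=1st -> CLASH
tense: A=past vs B=past -> unified: past
Clashes detected on features 'gender' (masc vs fem) and 'person' (3rd vs 1st); unification fails.

CLASH on 'gender' (masc vs fem) and 'person' (3rd vs 1st)


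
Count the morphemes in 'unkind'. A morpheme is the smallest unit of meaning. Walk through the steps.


Decomposition: un- (prefix) + kind (root) = 2 morpheme(s)

2 morphemes


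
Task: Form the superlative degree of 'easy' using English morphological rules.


Apply superlative formation (consonant + y: change y to i, add -est): 'easy' -> 'easiest'.

easiest


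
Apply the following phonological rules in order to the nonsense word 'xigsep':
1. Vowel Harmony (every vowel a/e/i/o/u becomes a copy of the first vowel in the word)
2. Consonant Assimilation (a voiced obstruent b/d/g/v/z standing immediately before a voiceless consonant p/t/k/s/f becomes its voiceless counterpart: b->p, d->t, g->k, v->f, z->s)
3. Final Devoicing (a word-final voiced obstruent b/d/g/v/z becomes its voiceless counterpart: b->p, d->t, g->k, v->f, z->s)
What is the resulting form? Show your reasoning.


Starting form: 'xigsep'
Rule 1: Vowel Harmony: all vowels become 'i' (matching first vowel). 'xigsep' -> 'xigsip'
Rule 2: Consonant Assimilation: voiced obstruent before voiceless consonant becomes voiceless ('gs' -> 'ks'). 'xigsip' -> 'xiksip'
Rule 3: Final Devoicing: final consonant 'p' is not one of the voiced obstruents b/d/g/v/z. No change.
Final form: 'xiksip'

xiksip


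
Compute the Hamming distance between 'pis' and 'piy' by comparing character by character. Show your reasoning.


Alignment:
Position 1: 'p' vs 'p' = match
Position 2: 'i' vs 'i' = match
Position 3: 's' vs 'y' = DIFFER
Total differences: 1

1


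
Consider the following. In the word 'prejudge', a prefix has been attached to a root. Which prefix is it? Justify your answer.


The word 'prejudge' = 'pre' (prefix) + 'judge' (root). The prefix is 'pre'.

pre


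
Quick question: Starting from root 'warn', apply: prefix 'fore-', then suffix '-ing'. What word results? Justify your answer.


Step 1: Add prefix 'fore-' to 'warn' = 'forewarn'
Step 2: Add suffix '-ing' to 'forewarn' = 'forewarning'

forewarning


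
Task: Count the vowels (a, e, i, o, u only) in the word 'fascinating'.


Vowels in 'fascinating': a, i, a, i = 4 vowels.

4


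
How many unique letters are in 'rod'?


Unique letters in 'rod': {d, o, r} = 3 distinct letters.

3


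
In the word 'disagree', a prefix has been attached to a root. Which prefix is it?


The word 'disagree' = 'dis' (prefix) + 'agree' (root). The prefix is 'dis'.

dis


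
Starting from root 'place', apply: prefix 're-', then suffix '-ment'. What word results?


Step 1: Add prefix 're-' to 'place' = 'replace'
Step 2: Add suffix '-ment' to 'replace' = 'replacement'

replacement


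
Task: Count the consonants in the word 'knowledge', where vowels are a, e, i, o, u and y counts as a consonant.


Consonants in 'knowledge': k, n, w, l, d, g = 6 consonants.

6


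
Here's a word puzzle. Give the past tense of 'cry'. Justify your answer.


Apply rule: Change -y to -ied. 'cry' becomes 'cried'.

cried


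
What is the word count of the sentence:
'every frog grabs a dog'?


Split into words: every | frog | grabs | a | dog = 5 words.

5


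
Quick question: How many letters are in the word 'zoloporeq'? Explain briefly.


Spell out 'zoloporeq' and number each letter: z(1), o(2), l(3), o(4), p(5), o(6), r(7), e(8), q(9). Total: 9 letters.

9


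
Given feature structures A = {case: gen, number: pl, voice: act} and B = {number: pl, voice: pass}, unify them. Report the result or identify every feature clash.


Compare features:
case: A=gen vs B=_ -> unified: gen
number: A=pl vs B=pl -> unified: pl
voice: A=act vs B=pass -> CLASH
Clash detected on feature 'voice' (act vs pass); unification fails.

CLASH on 'voice' (act vs pass)


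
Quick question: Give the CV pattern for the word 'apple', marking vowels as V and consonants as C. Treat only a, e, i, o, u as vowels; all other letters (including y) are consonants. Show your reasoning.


Letter mapping: a = V, p = C, p = C, l = C, e = V.

VCCCV


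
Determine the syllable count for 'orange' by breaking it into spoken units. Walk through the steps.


Break 'orange' into syllables: or-ange -> or | ange = 2 syllables

2 syllables


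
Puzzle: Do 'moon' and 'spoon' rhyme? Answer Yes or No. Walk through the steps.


Rime (stressed vowel + following sounds) of 'moon': -oon = /uːn/
Rime of 'spoon': -oon = /uːn/
/uːn/ and /uːn/ are the same ending sound, so the words rhyme.

Yes


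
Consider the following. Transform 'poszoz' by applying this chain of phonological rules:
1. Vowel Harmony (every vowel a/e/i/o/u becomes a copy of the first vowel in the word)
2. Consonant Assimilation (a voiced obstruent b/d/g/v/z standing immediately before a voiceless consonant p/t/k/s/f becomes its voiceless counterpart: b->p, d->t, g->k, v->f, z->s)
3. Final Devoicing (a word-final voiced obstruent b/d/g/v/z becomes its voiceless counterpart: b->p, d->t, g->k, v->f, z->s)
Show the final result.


Starting form: 'poszoz'
Rule 1: Vowel Harmony: all vowels already match. No change.
Rule 2: Consonant Assimilation: no voiced obstruent (b/d/g/v/z) stands immediately before a voiceless consonant (p/t/k/s/f). No change.
Rule 3: Final Devoicing: word-final voiced obstruent 'z' becomes voiceless 's'. 'poszoz' -> 'poszos'
Final form: 'poszos'

poszos


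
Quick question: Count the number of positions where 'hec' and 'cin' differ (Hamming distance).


Alignment:
Position 1: 'h' vs 'c' = DIFFER
Position 2: 'e' vs 'i' = DIFFER
Position 3: 'c' vs 'n' = DIFFER
Total differences: 3

3


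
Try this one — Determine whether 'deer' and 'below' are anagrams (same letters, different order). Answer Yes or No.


Sorted letters of 'deer': 'deer'
Sorted letters of 'below': 'below'
They do not match.

No


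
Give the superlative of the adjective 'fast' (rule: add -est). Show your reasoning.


Apply superlative formation (add -est): 'fast' -> 'fastest'.

fastest


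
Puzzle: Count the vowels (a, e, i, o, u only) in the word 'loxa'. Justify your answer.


Vowels in 'loxa': o, a = 2 vowels.

2


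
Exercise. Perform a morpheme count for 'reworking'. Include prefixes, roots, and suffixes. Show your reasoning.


Decomposition: re- (prefix) + work (root) + -ing (suffix) = 3 morpheme(s)

3 morphemes


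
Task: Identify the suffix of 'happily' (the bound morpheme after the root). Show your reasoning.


The word 'happily' = 'happy' (root) + '-ly' (suffix). The suffix is '-ly'.

ly


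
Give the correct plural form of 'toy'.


Apply rule: Add -s. 'toy' becomes 'toys'.

toys


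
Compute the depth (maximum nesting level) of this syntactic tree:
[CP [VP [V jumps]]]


Count bracket nesting levels:
'[' at pos 0: depth = 1
'[' at pos 4: depth = 2
'[' at pos 8: depth = 3
Maximum depth reached: 3

3


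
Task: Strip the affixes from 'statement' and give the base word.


Remove suffix '-ment' from 'statement' to get root 'state'.

state


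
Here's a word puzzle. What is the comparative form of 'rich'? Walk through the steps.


Apply comparative formation (add -er): 'rich' -> 'richer'.

richer


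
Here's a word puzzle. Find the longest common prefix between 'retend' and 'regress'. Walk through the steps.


Compare from the start: 2 characters match: 're'. Mismatch at position 3: 't' vs 'g'.

re


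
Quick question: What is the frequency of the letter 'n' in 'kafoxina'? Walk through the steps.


Letter 'n' in 'kafoxina': found at position(s) 7 = 1 occurrence(s).

1


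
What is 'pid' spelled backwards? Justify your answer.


Reverse 'pid' character by character: 'dip'.

dip


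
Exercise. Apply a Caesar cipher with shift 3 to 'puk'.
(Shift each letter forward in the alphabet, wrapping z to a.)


Shift each letter by 3: p -> s, u -> x, k -> n. Result: 'sxn'.

sxn


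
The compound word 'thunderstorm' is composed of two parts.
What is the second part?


Split 'thunderstorm' into 'thunder' + 'storm'. The second part is 'storm'.

storm


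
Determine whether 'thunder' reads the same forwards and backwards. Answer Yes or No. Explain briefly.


Forward: 'thunder'
Reversed: 'rednuht'
They differ.

No


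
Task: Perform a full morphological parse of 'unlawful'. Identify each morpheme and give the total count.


Step 1: Identify prefix: 'un' (meaning: not/reverse)
Step 2: Identify root: 'law'
Step 3: Identify suffix(es): 'ful'
Decomposition: un- (prefix: not/reverse) + law (root) + -ful (suffix: full of)
Total morphemes: 3

3 morphemes (un- (prefix: not/reverse) + law (root) + -ful (suffix: full of))


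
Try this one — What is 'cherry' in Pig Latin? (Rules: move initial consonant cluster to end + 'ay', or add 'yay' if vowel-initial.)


'cherry': move consonant cluster 'ch' to end and add 'ay': 'errychay'.

errychay


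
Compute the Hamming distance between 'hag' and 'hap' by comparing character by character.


Alignment:
Position 1: 'h' vs 'h' = match
Position 2: 'a' vs 'a' = match
Position 3: 'g' vs 'p' = DIFFER
Total differences: 1

1


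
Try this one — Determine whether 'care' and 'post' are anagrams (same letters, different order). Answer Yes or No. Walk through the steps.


Sorted letters of 'care': 'acer'
Sorted letters of 'post': 'opst'
They do not match.

No


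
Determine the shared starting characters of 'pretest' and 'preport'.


Compare from the start: 3 characters match: 'pre'. Mismatch at position 4: 't' vs 'p'.

pre


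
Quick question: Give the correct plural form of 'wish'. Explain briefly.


Apply rule: Add -es (sibilant/fricative ending). 'wish' becomes 'wishes'.

wishes


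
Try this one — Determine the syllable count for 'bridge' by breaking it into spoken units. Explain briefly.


Break 'bridge' into syllables: bridge -> bridge = 1 syllable

1 syllable


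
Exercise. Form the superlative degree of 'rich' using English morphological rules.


Apply superlative formation (add -est): 'rich' -> 'richest'.

richest


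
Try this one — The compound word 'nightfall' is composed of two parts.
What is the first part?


Split 'nightfall' into 'night' + 'fall'. The first part is 'night'.

night


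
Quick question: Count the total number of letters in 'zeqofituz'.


Spell out 'zeqofituz' and number each letter: z(1), e(2), q(3), o(4), f(5), i(6), t(7), u(8), z(9). Total: 9 letters.

9


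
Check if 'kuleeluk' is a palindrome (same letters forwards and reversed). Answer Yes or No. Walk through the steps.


Forward: 'kuleeluk'
Reversed: 'kuleeluk'
They are identical.

Yes


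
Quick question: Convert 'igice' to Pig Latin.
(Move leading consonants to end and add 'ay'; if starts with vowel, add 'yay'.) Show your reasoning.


'igice' starts with a vowel, so add 'yay': 'igiceyay'.

igiceyay


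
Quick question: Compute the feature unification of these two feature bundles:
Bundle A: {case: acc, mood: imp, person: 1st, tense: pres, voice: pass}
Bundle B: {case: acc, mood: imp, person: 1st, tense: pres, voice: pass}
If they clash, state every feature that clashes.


Compare features:
case: A=acc vs B=acc -> unified: acc
mood: A=imp vs B=imp -> unified: imp
person: A=1st vs B=1st -> unified: 1st
tense: A=pres vs B=pres -> unified: pres
voice: A=pass vs B=pass -> unified: pass
No clashes found.

Unified: {case: acc, mood: imp, person: 1st, tense: pres, voice: pass}


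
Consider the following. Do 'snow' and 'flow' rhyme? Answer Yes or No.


Rime (stressed vowel + following sounds) of 'snow': -ow = /oʊ/
Rime of 'flow': -ow = /oʊ/
/oʊ/ and /oʊ/ are the same ending sound, so the words rhyme.

Yes


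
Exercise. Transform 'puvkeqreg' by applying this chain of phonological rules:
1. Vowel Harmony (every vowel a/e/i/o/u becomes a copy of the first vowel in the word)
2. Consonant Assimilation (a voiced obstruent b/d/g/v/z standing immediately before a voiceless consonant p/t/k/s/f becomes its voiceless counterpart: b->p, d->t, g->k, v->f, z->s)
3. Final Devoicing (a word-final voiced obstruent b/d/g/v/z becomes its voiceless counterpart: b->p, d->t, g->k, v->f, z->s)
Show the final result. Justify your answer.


Starting form: 'puvkeqreg'
Rule 1: Vowel Harmony: all vowels become 'u' (matching first vowel). 'puvkeqreg' -> 'puvkuqrug'
Rule 2: Consonant Assimilation: voiced obstruent before voiceless consonant becomes voiceless ('vk' -> 'fk'). 'puvkuqrug' -> 'pufkuqrug'
Rule 3: Final Devoicing: word-final voiced obstruent 'g' becomes voiceless 'k'. 'pufkuqrug' -> 'pufkuqruk'
Final form: 'pufkuqruk'

pufkuqruk


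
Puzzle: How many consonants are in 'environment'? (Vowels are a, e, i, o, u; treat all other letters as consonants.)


Consonants in 'environment': n, v, r, n, m, n, t = 7 consonants.

7


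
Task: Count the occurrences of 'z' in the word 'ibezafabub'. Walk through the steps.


Letter 'z' in 'ibezafabub': found at position(s) 4 = 1 occurrence(s).

1


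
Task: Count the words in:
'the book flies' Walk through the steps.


Split into words: the | book | flies = 3 words.

3


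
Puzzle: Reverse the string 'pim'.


Reverse 'pim' character by character: 'mip'.

mip


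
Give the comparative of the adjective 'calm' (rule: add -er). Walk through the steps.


Apply comparative formation (add -er): 'calm' -> 'calmer'.

calmer


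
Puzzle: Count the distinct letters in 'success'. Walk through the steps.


Unique letters in 'success': {c, e, s, u} = 4 distinct letters.

4


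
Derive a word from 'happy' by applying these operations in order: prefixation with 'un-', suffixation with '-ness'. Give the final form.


Step 1: Add prefix 'un-' to 'happy' = 'unhappy'
Step 2: Add suffix '-ness' to 'unhappy' = 'unhappiness'

unhappiness


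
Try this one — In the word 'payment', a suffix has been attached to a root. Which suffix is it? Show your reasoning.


The word 'payment' = 'pay' (root) + '-ment' (suffix). The suffix is '-ment'.

ment


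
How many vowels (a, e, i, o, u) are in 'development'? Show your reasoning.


Vowels in 'development': e, e, o, e = 4 vowels.

4


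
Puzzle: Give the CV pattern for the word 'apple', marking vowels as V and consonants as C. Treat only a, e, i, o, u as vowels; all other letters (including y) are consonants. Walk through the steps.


Letter mapping: a = V, p = C, p = C, l = C, e = V.

VCCCV


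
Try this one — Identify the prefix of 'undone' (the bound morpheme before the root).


The word 'undone' = 'un' (prefix) + 'done' (root). The prefix is 'un'.

un


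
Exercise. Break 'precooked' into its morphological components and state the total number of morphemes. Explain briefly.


Step 1: Identify prefix: 'pre' (meaning: before)
Step 2: Identify root: 'cook'
Step 3: Identify suffix(es): 'ed'
Decomposition: pre- (prefix: before) + cook (root) + -ed (suffix: past)
Total morphemes: 3

3 morphemes (pre- (prefix: before) + cook (root) + -ed (suffix: past))


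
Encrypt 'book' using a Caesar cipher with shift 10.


Shift each letter by 10: b -> l, o -> y, o -> y, k -> u. Result: 'lyyu'.

lyyu


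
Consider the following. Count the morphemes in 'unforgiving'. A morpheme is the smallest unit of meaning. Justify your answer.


Decomposition: un- (prefix) + forgive (root) + -ing (suffix) = 3 morpheme(s)

3 morphemes


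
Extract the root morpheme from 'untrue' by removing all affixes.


Remove prefix 'un' from 'untrue' to get root 'true'.

true


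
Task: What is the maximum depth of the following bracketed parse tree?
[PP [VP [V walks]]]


Count bracket nesting levels:
'[' at pos 0: depth = 1
'[' at pos 4: depth = 2
'[' at pos 8: depth = 3
Maximum depth reached: 3

3


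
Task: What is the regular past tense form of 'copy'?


Apply rule: Change -y to -ied. 'copy' becomes 'copied'.

copied


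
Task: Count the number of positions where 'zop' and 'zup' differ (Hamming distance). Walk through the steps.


Alignment:
Position 1: 'z' vs 'z' = match
Position 2: 'o' vs 'u' = DIFFER
Position 3: 'p' vs 'p' = match
Total differences: 1

1


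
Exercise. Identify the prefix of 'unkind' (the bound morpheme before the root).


The word 'unkind' = 'un' (prefix) + 'kind' (root). The prefix is 'un'.

un


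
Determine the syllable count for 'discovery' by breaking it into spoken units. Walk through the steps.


Break 'discovery' into syllables: dis-cov-er-y -> dis | cov | er | y = 4 syllables

4 syllables


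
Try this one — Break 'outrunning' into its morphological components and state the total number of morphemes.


Step 1: Identify prefix: 'out' (meaning: surpass)
Step 2: Identify root: 'run'
Step 3: Identify suffix(es): 'ing'
Decomposition: out- (prefix: surpass) + run (root) + -ing (suffix: ongoing action)
Total morphemes: 3

3 morphemes (out- (prefix: surpass) + run (root) + -ing (suffix: ongoing action))


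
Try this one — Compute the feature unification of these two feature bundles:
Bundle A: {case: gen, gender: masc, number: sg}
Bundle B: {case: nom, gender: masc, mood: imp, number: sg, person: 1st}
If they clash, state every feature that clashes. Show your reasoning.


Compare features:
case: A=gen vs B=nom -> CLASH
gender: A=masc vs B=masc -> unified: masc
mood: A=_ vs B=imp -> unified: imp
number: A=sg vs B=sg -> unified: sg
person: A=_ vs B=1st -> unified: 1st
Clash detected on feature 'case' (gen vs nom); unification fails.

CLASH on 'case' (gen vs nom)


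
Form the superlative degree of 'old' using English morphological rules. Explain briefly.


Apply superlative formation (add -est): 'old' -> 'oldest'.

oldest


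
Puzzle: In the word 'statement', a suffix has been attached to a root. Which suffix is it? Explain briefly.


The word 'statement' = 'state' (root) + '-ment' (suffix). The suffix is '-ment'.

ment


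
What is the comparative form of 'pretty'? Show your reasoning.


Apply comparative formation (consonant + y: change y to i, add -er): 'pretty' -> 'prettier'.

prettier


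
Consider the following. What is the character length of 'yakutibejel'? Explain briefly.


Spell out 'yakutibejel' and number each letter: y(1), a(2), k(3), u(4), t(5), i(6), b(7), e(8), j(9), e(10), l(11). Total: 11 letters.

11


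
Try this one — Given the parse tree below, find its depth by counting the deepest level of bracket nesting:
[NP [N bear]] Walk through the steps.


Count bracket nesting levels:
'[' at pos 0: depth = 1
'[' at pos 4: depth = 2
Maximum depth reached: 2

2


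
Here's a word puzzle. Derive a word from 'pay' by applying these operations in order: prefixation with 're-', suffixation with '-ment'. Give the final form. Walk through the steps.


Step 1: Add prefix 're-' to 'pay' = 'repay'
Step 2: Add suffix '-ment' to 'repay' = 'repayment'

repayment


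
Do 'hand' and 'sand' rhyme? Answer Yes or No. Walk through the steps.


Rime (stressed vowel + following sounds) of 'hand': -and = /ænd/
Rime of 'sand': -and = /ænd/
/ænd/ and /ænd/ are the same ending sound, so the words rhyme.

Yes


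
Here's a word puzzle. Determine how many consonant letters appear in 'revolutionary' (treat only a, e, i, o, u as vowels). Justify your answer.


Consonants in 'revolutionary': r, v, l, t, n, r, y = 7 consonants.

7


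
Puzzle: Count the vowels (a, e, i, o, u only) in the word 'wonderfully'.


Vowels in 'wonderfully': o, e, u = 3 vowels.

3


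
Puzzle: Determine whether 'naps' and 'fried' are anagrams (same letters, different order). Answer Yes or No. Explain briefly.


Sorted letters of 'naps': 'anps'
Sorted letters of 'fried': 'defir'
They do not match.

No


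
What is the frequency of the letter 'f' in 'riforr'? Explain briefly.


Letter 'f' in 'riforr': found at position(s) 3 = 1 occurrence(s).

1


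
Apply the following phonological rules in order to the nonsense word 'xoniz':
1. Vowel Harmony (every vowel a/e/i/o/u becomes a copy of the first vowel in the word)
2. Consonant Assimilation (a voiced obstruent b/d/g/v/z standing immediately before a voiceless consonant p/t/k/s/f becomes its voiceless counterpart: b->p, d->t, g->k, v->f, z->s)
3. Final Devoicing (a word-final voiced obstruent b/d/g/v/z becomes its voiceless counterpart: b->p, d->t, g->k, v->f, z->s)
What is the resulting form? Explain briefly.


Starting form: 'xoniz'
Rule 1: Vowel Harmony: all vowels become 'o' (matching first vowel). 'xoniz' -> 'xonoz'
Rule 2: Consonant Assimilation: no voiced obstruent (b/d/g/v/z) stands immediately before a voiceless consonant (p/t/k/s/f). No change.
Rule 3: Final Devoicing: word-final voiced obstruent 'z' becomes voiceless 's'. 'xonoz' -> 'xonos'
Final form: 'xonos'

xonos


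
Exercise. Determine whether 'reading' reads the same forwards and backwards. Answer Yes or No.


Forward: 'reading'
Reversed: 'gnidaer'
They differ.

No


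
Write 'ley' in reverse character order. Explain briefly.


Reverse 'ley' character by character: 'yel'.

yel


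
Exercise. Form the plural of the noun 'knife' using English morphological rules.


Apply rule: Change -fe to -ves. 'knife' becomes 'knives'.

knives


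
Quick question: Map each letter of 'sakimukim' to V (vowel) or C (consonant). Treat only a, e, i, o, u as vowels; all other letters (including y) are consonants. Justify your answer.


Letter mapping: s = C, a = V, k = C, i = V, m = C, u = V, k = C, i = V, m = C.

CVCVCVCVC


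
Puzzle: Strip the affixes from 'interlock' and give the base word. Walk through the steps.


Remove prefix 'inter' from 'interlock' to get root 'lock'.

lock


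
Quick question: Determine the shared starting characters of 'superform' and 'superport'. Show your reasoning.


Compare from the start: 5 characters match: 'super'. Mismatch at position 6: 'f' vs 'p'.

super


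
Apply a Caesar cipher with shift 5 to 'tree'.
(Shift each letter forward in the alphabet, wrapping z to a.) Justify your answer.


Shift each letter by 5: t -> y, r -> w, e -> j, e -> j. Result: 'ywjj'.

ywjj


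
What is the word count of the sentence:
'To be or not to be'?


Split into words: To | be | or | not | to | be = 6 words.

6


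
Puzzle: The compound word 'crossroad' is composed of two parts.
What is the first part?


Split 'crossroad' into 'cross' + 'road'. The first part is 'cross'.

cross


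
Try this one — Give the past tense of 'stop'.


Apply rule: Double final consonant and add -ed. 'stop' becomes 'stopped'.

stopped


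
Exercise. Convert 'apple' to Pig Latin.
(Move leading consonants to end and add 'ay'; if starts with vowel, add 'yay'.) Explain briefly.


'apple' starts with a vowel, so add 'yay': 'appleyay'.

appleyay


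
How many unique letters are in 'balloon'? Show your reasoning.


Unique letters in 'balloon': {a, b, l, n, o} = 5 distinct letters.

5


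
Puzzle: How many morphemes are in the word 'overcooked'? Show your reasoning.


Decomposition: over- (prefix) + cook (root) + -ed (suffix) = 3 morpheme(s)

3 morphemes


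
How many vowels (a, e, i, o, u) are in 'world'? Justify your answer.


Vowels in 'world': o = 1 vowels.

1


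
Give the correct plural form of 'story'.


Apply rule: Change -y to -ies (consonant + y). 'story' becomes 'stories'.

stories


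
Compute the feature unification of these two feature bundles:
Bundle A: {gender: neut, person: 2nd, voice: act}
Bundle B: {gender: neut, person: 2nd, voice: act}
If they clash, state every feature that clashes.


Compare features:
gender: A=neut vs B=neut -> unified: neut
person: A=2nd vs B=2nd -> unified: 2nd
voice: A=act vs B=act -> unified: act
No clashes found.

Unified: {gender: neut, person: 2nd, voice: act}


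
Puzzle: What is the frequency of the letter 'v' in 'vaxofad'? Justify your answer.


Letter 'v' in 'vaxofad': found at position(s) 1 = 1 occurrence(s).

1


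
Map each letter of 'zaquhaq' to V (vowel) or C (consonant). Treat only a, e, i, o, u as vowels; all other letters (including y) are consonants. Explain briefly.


Letter mapping: z = C, a = V, q = C, u = V, h = C, a = V, q = C.

CVCVCVC


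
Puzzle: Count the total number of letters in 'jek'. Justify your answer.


Spell out 'jek' and number each letter: j(1), e(2), k(3). Total: 3 letters.

3


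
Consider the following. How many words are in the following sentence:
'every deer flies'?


Split into words: every | deer | flies = 3 words.

3


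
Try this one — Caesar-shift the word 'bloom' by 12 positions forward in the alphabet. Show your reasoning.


Shift each letter by 12: b -> n, l -> x, o -> a, o -> a, m -> y. Result: 'nxaay'.

nxaay


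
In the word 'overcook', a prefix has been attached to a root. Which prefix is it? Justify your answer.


The word 'overcook' = 'over' (prefix) + 'cook' (root). The prefix is 'over'.

over


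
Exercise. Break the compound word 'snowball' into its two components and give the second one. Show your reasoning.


Split 'snowball' into 'snow' + 'ball'. The second part is 'ball'.

ball


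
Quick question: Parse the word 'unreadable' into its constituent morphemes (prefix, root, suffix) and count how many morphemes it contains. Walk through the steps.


Step 1: Identify prefix: 'un' (meaning: not/reverse)
Step 2: Identify root: 'read'
Step 3: Identify suffix(es): 'able'
Decomposition: un- (prefix: not/reverse) + read (root) + -able (suffix: capable of)
Total morphemes: 3

3 morphemes (un- (prefix: not/reverse) + read (root) + -able (suffix: capable of))


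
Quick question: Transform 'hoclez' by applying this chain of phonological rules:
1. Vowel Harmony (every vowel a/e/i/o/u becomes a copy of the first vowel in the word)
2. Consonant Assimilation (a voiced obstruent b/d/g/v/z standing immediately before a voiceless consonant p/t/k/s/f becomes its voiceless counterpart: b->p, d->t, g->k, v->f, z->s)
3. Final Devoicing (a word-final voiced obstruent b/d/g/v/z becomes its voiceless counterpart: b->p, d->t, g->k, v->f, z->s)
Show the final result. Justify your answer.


Starting form: 'hoclez'
Rule 1: Vowel Harmony: all vowels become 'o' (matching first vowel). 'hoclez' -> 'hocloz'
Rule 2: Consonant Assimilation: no voiced obstruent (b/d/g/v/z) stands immediately before a voiceless consonant (p/t/k/s/f). No change.
Rule 3: Final Devoicing: word-final voiced obstruent 'z' becomes voiceless 's'. 'hocloz' -> 'hoclos'
Final form: 'hoclos'

hoclos


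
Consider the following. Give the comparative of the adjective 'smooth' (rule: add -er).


Apply comparative formation (add -er): 'smooth' -> 'smoother'.

smoother


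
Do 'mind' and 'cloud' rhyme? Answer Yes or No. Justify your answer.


Rime (stressed vowel + following sounds) of 'mind': -ind = /aɪnd/
Rime of 'cloud': -oud = /aʊd/
/aɪnd/ and /aʊd/ are different ending sounds, so the words do not rhyme.

No
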